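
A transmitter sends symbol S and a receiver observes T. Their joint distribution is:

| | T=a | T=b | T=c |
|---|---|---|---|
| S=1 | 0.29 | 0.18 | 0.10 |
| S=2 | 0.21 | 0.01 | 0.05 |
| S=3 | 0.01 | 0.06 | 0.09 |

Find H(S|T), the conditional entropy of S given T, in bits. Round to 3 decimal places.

Chain rule: H(S|T) = H(S,T) − H(T).
Marginals: p(S) = (0.5700, 0.2700, 0.1600), p(T) = (0.5100, 0.2500, 0.2400).
H(S,T) = 2.6734 bits; H(T) = 1.4896 bits.
H(S|T) = 2.6734 − 1.4896 = 1.184 bits.

1.184 bits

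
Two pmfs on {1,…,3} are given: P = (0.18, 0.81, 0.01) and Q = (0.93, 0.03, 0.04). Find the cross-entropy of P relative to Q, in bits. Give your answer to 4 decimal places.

H(P,Q) = −Σ p·log₂ q.
  −0.18·log₂(0.93) = 0.01885
  −0.81·log₂(0.03) = 4.09770
  −0.01·log₂(0.04) = 0.04644
H(P,Q) = 4.1630 bits.

4.1630 bits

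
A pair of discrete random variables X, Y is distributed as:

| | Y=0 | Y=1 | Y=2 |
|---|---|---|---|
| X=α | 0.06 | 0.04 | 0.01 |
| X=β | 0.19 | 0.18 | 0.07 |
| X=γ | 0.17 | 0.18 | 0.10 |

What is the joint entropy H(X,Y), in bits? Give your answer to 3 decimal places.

H(X,Y) = −Σ p(x,y)·log₂ p(x,y) over all 9 cells.
  cell (α,0): −0.06·log₂0.06 = 0.2435
  cell (α,1): −0.04·log₂0.04 = 0.1858
  cell (α,2): −0.01·log₂0.01 = 0.0664
  cell (β,0): −0.19·log₂0.19 = 0.4552
  cell (β,1): −0.18·log₂0.18 = 0.4453
  cell (β,2): −0.07·log₂0.07 = 0.2686
  cell (γ,0): −0.17·log₂0.17 = 0.4346
  cell (γ,1): −0.18·log₂0.18 = 0.4453
  cell (γ,2): −0.10·log₂0.10 = 0.3322
Sum = 2.877 bits.

2.877 bits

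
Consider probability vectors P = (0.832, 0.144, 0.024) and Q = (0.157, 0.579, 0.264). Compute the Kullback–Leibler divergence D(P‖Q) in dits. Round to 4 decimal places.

D(P‖Q) = Σ p·log₁₀(p/q).
  0.832·log₁₀(0.832/0.157) = 0.60255
  0.144·log₁₀(0.144/0.579) = -0.08702
  0.024·log₁₀(0.024/0.264) = -0.02499
D(P‖Q) = 0.4905 dits.

0.4905 dits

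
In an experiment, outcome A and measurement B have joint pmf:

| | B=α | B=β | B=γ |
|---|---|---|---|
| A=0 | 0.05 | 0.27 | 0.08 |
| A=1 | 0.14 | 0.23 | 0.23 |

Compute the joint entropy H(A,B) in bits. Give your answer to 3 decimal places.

2.390 bits

H(A,B) = −Σ p(x,y)·log₂ p(x,y) over all 6 cells.
  cell (0,α): −0.05·log₂0.05 = 0.2161
  cell (0,β): −0.27·log₂0.27 = 0.5100
  cell (0,γ): −0.08·log₂0.08 = 0.2915
  cell (1,α): −0.14·log₂0.14 = 0.3971
  cell (1,β): −0.23·log₂0.23 = 0.4877
  cell (1,γ): −0.23·log₂0.23 = 0.4877
Sum = 2.390 bits.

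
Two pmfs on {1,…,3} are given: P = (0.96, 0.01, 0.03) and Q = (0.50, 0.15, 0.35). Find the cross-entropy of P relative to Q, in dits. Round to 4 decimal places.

H(P,Q) = −Σ p·log₁₀ q.
  −0.96·log₁₀(0.50) = 0.28899
  −0.01·log₁₀(0.15) = 0.00824
  −0.03·log₁₀(0.35) = 0.01368
H(P,Q) = 0.3109 dits.

0.3109 dits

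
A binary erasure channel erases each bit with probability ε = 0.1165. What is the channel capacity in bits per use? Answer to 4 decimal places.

0.8835 bits

Binary erasure channel: capacity C = 1 − ε.
C = 1 − 0.1165 = 0.8835 bits per channel use.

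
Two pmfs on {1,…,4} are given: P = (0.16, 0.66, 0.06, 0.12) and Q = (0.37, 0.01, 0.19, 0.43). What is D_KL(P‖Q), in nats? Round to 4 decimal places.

2.4087 nats

D(P‖Q) = Σ p·ln(p/q).
  0.16·ln(0.16/0.37) = -0.13413
  0.66·ln(0.66/0.01) = 2.76517
  0.06·ln(0.06/0.19) = -0.06916
  0.12·ln(0.12/0.43) = -0.15316
D(P‖Q) = 2.4087 nats.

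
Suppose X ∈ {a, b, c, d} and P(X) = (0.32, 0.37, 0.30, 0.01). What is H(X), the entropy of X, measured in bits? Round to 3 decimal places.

1.644 bits

H(X) = −Σ p·log₂ p.
  −(0.32)·log₂(0.32) = 0.5260
  −(0.37)·log₂(0.37) = 0.5307
  −(0.30)·log₂(0.30) = 0.5211
  −(0.01)·log₂(0.01) = 0.0664
Sum: 0.5260 + 0.5307 + 0.5211 + 0.0664 = 1.644 bits.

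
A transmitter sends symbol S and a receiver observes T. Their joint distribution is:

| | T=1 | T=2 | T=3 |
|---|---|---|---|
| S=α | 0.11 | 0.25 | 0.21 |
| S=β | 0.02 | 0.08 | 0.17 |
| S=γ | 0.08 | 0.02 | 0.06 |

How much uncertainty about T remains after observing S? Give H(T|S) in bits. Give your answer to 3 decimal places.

Chain rule: H(T|S) = H(S,T) − H(S).
Marginals: p(S) = (0.5700, 0.2700, 0.1600), p(T) = (0.2100, 0.3500, 0.4400).
H(S,T) = 2.8100 bits; H(S) = 1.3953 bits.
H(T|S) = 2.8100 − 1.3953 = 1.415 bits.

1.415 bits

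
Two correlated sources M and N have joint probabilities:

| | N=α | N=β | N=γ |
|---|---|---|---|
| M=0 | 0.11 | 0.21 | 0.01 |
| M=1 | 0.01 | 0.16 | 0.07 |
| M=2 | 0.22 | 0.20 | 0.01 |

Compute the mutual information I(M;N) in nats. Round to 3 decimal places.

Marginals: p(M) = (0.3300, 0.2400, 0.4300), p(N) = (0.3400, 0.5700, 0.0900).
I(M;N) = H(M) + H(N) − H(M,N).
H(M) = 1.0713, H(N) = 0.9039, H(M,N) = 1.8430.
I(M;N) = 1.0713 + 0.9039 − 1.8430 = 0.132 nats.

0.132 nats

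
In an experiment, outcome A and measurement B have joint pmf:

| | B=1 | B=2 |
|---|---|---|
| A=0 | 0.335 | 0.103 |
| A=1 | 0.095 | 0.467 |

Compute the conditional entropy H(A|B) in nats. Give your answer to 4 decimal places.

0.4964 nats

Marginals: p(A) = (0.4380, 0.5620), p(B) = (0.4300, 0.5700).
H(A|B) = Σ p(B) · H(A|B=·).
  B=1: p=0.4300, H(A|B=1) = 0.5281
  B=2: p=0.5700, H(A|B=2) = 0.4725
Weighted sum = 0.4964 nats.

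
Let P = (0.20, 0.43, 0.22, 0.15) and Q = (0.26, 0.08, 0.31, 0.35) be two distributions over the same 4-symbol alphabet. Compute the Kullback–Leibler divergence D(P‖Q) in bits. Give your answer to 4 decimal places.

D(P‖Q) = Σ p·log₂(p/q).
  0.20·log₂(0.20/0.26) = -0.07570
  0.43·log₂(0.43/0.08) = 1.04329
  0.22·log₂(0.22/0.31) = -0.10885
  0.15·log₂(0.15/0.35) = -0.18336
D(P‖Q) = 0.6754 bits.

0.6754 bits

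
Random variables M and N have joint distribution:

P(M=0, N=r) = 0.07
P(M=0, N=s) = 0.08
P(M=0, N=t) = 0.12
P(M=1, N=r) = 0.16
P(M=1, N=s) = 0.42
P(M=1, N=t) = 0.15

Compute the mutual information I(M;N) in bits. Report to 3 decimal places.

0.053 bits

Marginals: p(M) = (0.2700, 0.7300), p(N) = (0.2300, 0.5000, 0.2700).
I(M;N) = H(M) + H(N) − H(M,N).
H(M) = 0.8415, H(N) = 1.4977, H(M,N) = 2.2863.
I(M;N) = 0.8415 + 1.4977 − 2.2863 = 0.053 bits.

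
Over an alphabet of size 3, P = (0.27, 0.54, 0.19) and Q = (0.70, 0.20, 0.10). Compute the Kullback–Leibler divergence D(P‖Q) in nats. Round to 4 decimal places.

0.4011 nats

D(P‖Q) = Σ p·ln(p/q).
  0.27·ln(0.27/0.70) = -0.25722
  0.54·ln(0.54/0.20) = 0.53636
  0.19·ln(0.19/0.10) = 0.12195
D(P‖Q) = 0.4011 nats.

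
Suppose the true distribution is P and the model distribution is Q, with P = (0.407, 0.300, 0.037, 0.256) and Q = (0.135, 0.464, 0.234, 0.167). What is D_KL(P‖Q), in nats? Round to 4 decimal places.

D(P‖Q) = Σ p·ln(p/q).
  0.407·ln(0.407/0.135) = 0.44914
  0.300·ln(0.300/0.464) = -0.13083
  0.037·ln(0.037/0.234) = -0.06824
  0.256·ln(0.256/0.167) = 0.10936
D(P‖Q) = 0.3594 nats.

0.3594 nats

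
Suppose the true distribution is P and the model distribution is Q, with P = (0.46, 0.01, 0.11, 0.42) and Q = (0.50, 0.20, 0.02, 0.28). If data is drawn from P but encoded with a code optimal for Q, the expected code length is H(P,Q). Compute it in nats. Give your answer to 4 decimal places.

1.2999 nats

H(P,Q) = −Σ p·ln q.
  −0.46·ln(0.50) = 0.31885
  −0.01·ln(0.20) = 0.01609
  −0.11·ln(0.02) = 0.43032
  −0.42·ln(0.28) = 0.53465
H(P,Q) = 1.2999 nats.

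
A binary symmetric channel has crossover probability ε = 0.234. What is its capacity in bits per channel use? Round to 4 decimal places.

Binary symmetric channel: C = 1 − h₂(ε) where h₂ is the binary entropy function.
h₂(0.234) = −0.234·log₂0.234 − 0.766·log₂0.766 = 0.7849.
C = 1 − 0.7849 = 0.2151 bits per channel use.

0.2151 bits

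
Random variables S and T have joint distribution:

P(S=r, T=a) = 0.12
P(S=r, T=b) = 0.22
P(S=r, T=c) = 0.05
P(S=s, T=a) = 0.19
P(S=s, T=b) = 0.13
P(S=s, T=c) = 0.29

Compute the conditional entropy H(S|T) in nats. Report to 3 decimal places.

Marginals: p(S) = (0.3900, 0.6100), p(T) = (0.3100, 0.3500, 0.3400).
H(S|T) = Σ p(T) · H(S|T=·).
  T=a: p=0.3100, H(S|T=a) = 0.6674
  T=b: p=0.3500, H(S|T=b) = 0.6597
  T=c: p=0.3400, H(S|T=c) = 0.4176
Weighted sum = 0.580 nats.

0.580 nats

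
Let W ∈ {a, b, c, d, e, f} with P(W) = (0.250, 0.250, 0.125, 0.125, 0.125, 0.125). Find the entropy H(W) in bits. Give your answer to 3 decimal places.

H(W) = −Σ p·log₂ p.
  −(0.250)·log₂(0.250) = 0.5000
  −(0.250)·log₂(0.250) = 0.5000
  −(0.125)·log₂(0.125) = 0.3750
  −(0.125)·log₂(0.125) = 0.3750
  −(0.125)·log₂(0.125) = 0.3750
  −(0.125)·log₂(0.125) = 0.3750
Sum: 0.5000 + 0.5000 + 0.3750 + 0.3750 + 0.3750 + 0.3750 = 2.500 bits.

2.500 bits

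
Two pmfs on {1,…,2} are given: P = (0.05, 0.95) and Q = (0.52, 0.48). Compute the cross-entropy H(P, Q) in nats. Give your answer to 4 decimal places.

0.7300 nats

H(P,Q) = −Σ p·ln q.
  −0.05·ln(0.52) = 0.03270
  −0.95·ln(0.48) = 0.69727
H(P,Q) = 0.7300 nats.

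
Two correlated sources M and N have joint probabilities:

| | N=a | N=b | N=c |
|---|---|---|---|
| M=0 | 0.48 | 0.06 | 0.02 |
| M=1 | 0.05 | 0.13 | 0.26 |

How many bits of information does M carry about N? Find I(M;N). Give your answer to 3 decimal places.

0.476 bits

Marginals: p(M) = (0.5600, 0.4400), p(N) = (0.5300, 0.1900, 0.2800).
I(M;N) = H(M) + H(N) − H(M,N).
H(M) = 0.9896, H(N) = 1.4549, H(M,N) = 1.9687.
I(M;N) = 0.9896 + 1.4549 − 1.9687 = 0.476 bits.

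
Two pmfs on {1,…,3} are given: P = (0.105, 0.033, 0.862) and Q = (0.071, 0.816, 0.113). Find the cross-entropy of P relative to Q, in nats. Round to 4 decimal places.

H(P,Q) = −Σ p·ln q.
  −0.105·ln(0.071) = 0.27773
  −0.033·ln(0.816) = 0.00671
  −0.862·ln(0.113) = 1.87948
H(P,Q) = 2.1639 nats.

2.1639 nats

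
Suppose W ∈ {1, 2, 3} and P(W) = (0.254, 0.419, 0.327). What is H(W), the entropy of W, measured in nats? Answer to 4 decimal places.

H(W) = −Σ p·ln p.
  −(0.254)·ln(0.254) = 0.34809
  −(0.419)·ln(0.419) = 0.36448
  −(0.327)·ln(0.327) = 0.36552
Sum: 0.34809 + 0.36448 + 0.36552 = 1.0781 nats.

1.0781 nats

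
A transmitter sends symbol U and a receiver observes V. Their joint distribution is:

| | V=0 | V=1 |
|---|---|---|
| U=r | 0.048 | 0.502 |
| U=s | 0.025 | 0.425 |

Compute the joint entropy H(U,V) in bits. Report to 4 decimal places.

1.3671 bits

H(U,V) = −Σ p(x,y)·log₂ p(x,y) over all 4 cells.
  cell (r,0): −0.048·log₂0.048 = 0.21028
  cell (r,1): −0.502·log₂0.502 = 0.49911
  cell (s,0): −0.025·log₂0.025 = 0.13305
  cell (s,1): −0.425·log₂0.425 = 0.52465
Sum = 1.3671 bits.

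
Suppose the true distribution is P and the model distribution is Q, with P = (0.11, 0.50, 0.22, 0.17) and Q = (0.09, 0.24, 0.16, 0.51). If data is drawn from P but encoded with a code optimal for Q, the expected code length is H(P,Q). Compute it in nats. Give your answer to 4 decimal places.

1.4961 nats

H(P,Q) = −Σ p·ln q.
  −0.11·ln(0.09) = 0.26487
  −0.50·ln(0.24) = 0.71356
  −0.22·ln(0.16) = 0.40317
  −0.17·ln(0.51) = 0.11447
H(P,Q) = 1.4961 nats.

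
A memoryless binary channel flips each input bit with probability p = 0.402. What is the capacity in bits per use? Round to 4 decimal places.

0.0279 bits

Binary symmetric channel: C = 1 − h₂(ε) where h₂ is the binary entropy function.
h₂(0.402) = −0.402·log₂0.402 − 0.598·log₂0.598 = 0.9721.
C = 1 − 0.9721 = 0.0279 bits per channel use.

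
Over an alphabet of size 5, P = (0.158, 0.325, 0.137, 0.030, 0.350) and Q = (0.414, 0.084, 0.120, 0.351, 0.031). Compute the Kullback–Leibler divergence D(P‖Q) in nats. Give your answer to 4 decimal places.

D(P‖Q) = Σ p·ln(p/q).
  0.158·ln(0.158/0.414) = -0.15220
  0.325·ln(0.325/0.084) = 0.43973
  0.137·ln(0.137/0.120) = 0.01815
  0.030·ln(0.030/0.351) = -0.07379
  0.350·ln(0.350/0.031) = 0.84838
D(P‖Q) = 1.0803 nats.

1.0803 nats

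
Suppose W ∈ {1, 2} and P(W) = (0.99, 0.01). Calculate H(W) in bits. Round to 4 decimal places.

H(W) = −Σ p·log₂ p.
  −(0.99)·log₂(0.99) = 0.01435
  −(0.01)·log₂(0.01) = 0.06644
Sum: 0.01435 + 0.06644 = 0.0808 bits.

0.0808 bits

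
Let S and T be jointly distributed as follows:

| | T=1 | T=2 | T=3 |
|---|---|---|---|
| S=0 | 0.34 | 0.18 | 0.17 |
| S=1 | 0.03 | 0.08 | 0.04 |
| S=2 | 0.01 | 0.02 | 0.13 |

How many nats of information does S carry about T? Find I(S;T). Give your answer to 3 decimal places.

0.122 nats

Marginals: p(S) = (0.6900, 0.1500, 0.1600), p(T) = (0.3800, 0.2800, 0.3400).
I(S;T) = H(S) + H(T) − H(S,T).
H(S) = 0.8338, H(T) = 1.0909, H(S,T) = 1.8022.
I(S;T) = 0.8338 + 1.0909 − 1.8022 = 0.122 nats.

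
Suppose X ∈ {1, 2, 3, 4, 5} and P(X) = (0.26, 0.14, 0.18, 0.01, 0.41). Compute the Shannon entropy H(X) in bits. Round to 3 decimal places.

1.942 bits

H(X) = −Σ p·log₂ p.
  −(0.26)·log₂(0.26) = 0.5053
  −(0.14)·log₂(0.14) = 0.3971
  −(0.18)·log₂(0.18) = 0.4453
  −(0.01)·log₂(0.01) = 0.0664
  −(0.41)·log₂(0.41) = 0.5274
Sum: 0.5053 + 0.3971 + 0.4453 + 0.0664 + 0.5274 = 1.942 bits.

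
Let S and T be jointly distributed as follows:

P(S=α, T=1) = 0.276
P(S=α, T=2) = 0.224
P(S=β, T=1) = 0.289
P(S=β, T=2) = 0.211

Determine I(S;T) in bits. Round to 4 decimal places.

0.0005 bits

Marginals: p(S) = (0.5000, 0.5000), p(T) = (0.5650, 0.4350).
I(S;T) = H(S) + H(T) − H(S,T).
H(S) = 1.0000, H(T) = 0.9878, H(S,T) = 1.9873.
I(S;T) = 1.0000 + 0.9878 − 1.9873 = 0.0005 bits.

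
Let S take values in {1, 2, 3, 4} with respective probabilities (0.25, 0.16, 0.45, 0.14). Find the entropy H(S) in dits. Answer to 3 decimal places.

H(S) = −Σ p·log₁₀ p.
  −(0.25)·log₁₀(0.25) = 0.1505
  −(0.16)·log₁₀(0.16) = 0.1273
  −(0.45)·log₁₀(0.45) = 0.1561
  −(0.14)·log₁₀(0.14) = 0.1195
Sum: 0.1505 + 0.1273 + 0.1561 + 0.1195 = 0.553 dits.

0.553 dits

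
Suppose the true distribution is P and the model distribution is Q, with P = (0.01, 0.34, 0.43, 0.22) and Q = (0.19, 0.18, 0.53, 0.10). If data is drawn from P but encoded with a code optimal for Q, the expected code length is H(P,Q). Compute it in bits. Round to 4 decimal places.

H(P,Q) = −Σ p·log₂ q.
  −0.01·log₂(0.19) = 0.02396
  −0.34·log₂(0.18) = 0.84114
  −0.43·log₂(0.53) = 0.39385
  −0.22·log₂(0.10) = 0.73082
H(P,Q) = 1.9898 bits.

1.9898 bits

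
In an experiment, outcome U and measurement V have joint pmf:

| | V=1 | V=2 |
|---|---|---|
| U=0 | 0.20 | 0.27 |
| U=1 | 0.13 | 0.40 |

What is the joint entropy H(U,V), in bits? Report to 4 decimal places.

1.8858 bits

H(U,V) = −Σ p(x,y)·log₂ p(x,y) over all 4 cells.
  cell (0,1): −0.20·log₂0.20 = 0.46439
  cell (0,2): −0.27·log₂0.27 = 0.51002
  cell (1,1): −0.13·log₂0.13 = 0.38264
  cell (1,2): −0.40·log₂0.40 = 0.52877
Sum = 1.8858 bits.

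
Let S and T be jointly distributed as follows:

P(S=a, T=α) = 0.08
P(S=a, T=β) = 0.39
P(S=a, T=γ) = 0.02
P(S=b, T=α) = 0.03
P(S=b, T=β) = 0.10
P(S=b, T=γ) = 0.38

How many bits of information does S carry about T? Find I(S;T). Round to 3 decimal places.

0.434 bits

Marginals: p(S) = (0.4900, 0.5100), p(T) = (0.1100, 0.4900, 0.4000).
I(S;T) = H(S) + H(T) − H(S,T).
H(S) = 0.9997, H(T) = 1.3833, H(S,T) = 1.9486.
I(S;T) = 0.9997 + 1.3833 − 1.9486 = 0.434 bits.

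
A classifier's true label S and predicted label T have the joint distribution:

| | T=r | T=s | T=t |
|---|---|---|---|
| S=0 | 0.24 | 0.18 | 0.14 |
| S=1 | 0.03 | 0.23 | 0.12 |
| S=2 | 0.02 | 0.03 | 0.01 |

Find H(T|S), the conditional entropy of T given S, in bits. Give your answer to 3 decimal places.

1.432 bits

Marginals: p(S) = (0.5600, 0.3800, 0.0600), p(T) = (0.2900, 0.4400, 0.2700).
H(T|S) = Σ p(S) · H(T|S=·).
  S=0: p=0.5600, H(T|S=0) = 1.5502
  S=1: p=0.3800, H(T|S=1) = 1.2528
  S=2: p=0.0600, H(T|S=2) = 1.4591
Weighted sum = 1.432 bits.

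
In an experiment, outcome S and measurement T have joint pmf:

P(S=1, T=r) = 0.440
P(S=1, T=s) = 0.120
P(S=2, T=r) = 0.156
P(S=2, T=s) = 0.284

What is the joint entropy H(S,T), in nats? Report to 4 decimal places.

1.2630 nats

H(S,T) = −Σ p(x,y)·ln p(x,y) over all 4 cells.
  cell (1,r): −0.440·ln0.440 = 0.36123
  cell (1,s): −0.120·ln0.120 = 0.25443
  cell (2,r): −0.156·ln0.156 = 0.28983
  cell (2,s): −0.284·ln0.284 = 0.35749
Sum = 1.2630 nats.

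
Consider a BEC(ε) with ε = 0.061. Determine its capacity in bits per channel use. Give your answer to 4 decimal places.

Binary erasure channel: capacity C = 1 − ε.
C = 1 − 0.061 = 0.9390 bits per channel use.

0.9390 bits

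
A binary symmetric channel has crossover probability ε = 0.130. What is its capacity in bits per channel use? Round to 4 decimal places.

0.4426 bits

Binary symmetric channel: C = 1 − h₂(ε) where h₂ is the binary entropy function.
h₂(0.130) = −0.130·log₂0.130 − 0.870·log₂0.870 = 0.5574.
C = 1 − 0.5574 = 0.4426 bits per channel use.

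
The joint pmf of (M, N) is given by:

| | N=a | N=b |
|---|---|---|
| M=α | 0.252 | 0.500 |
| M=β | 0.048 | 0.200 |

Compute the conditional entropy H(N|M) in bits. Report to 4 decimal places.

0.8677 bits

Chain rule: H(N|M) = H(M,N) − H(M).
Marginals: p(M) = (0.7520, 0.2480), p(N) = (0.3000, 0.7000).
H(M,N) = 1.6758 bits; H(M) = 0.8081 bits.
H(N|M) = 1.6758 − 0.8081 = 0.8677 bits.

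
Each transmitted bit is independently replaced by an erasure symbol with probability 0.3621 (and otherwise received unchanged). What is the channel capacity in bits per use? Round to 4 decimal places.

Binary erasure channel: capacity C = 1 − ε.
C = 1 − 0.3621 = 0.6379 bits per channel use.

0.6379 bits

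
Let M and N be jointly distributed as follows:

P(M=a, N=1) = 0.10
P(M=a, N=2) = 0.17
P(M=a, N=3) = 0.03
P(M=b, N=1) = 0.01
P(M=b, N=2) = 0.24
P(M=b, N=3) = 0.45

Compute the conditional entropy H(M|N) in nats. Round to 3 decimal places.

Marginals: p(M) = (0.3000, 0.7000), p(N) = (0.1100, 0.4100, 0.4800).
H(M|N) = Σ p(N) · H(M|N=·).
  N=1: p=0.1100, H(M|N=1) = 0.3046
  N=2: p=0.4100, H(M|N=2) = 0.6785
  N=3: p=0.4800, H(M|N=3) = 0.2338
Weighted sum = 0.424 nats.

0.424 nats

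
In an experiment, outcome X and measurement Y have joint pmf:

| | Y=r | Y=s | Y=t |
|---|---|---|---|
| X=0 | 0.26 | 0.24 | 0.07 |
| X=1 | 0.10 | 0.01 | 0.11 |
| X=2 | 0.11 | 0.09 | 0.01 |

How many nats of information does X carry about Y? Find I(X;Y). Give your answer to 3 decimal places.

0.115 nats

Marginals: p(X) = (0.5700, 0.2200, 0.2100), p(Y) = (0.4700, 0.3400, 0.1900).
I(X;Y) = Σ p(x,y)·ln[p(x,y)/(p(x)p(y))].
  (0,r): 0.26·ln(0.9705) = -0.0078
  (0,s): 0.24·ln(1.2384) = 0.0513
  (0,t): 0.07·ln(0.6464) = -0.0305
  (1,r): 0.10·ln(0.9671) = -0.0033
  (1,s): 0.01·ln(0.1337) = -0.0201
  (1,t): 0.11·ln(2.6316) = 0.1064
  (2,r): 0.11·ln(1.1145) = 0.0119
  (2,s): 0.09·ln(1.2605) = 0.0208
  (2,t): 0.01·ln(0.2506) = -0.0138
Sum = 0.115 nats.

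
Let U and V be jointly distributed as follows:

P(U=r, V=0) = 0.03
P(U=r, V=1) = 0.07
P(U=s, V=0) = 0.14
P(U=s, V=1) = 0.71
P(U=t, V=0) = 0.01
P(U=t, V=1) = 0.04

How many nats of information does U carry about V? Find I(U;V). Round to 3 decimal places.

Marginals: p(U) = (0.1000, 0.8500, 0.0500), p(V) = (0.1800, 0.8200).
I(U;V) = Σ p(x,y)·ln[p(x,y)/(p(x)p(y))].
  (r,0): 0.03·ln(1.6667) = 0.0153
  (r,1): 0.07·ln(0.8537) = -0.0111
  (s,0): 0.14·ln(0.9150) = -0.0124
  (s,1): 0.71·ln(1.0187) = 0.0131
  (t,0): 0.01·ln(1.1111) = 0.0011
  (t,1): 0.04·ln(0.9756) = -0.0010
Sum = 0.005 nats.

0.005 nats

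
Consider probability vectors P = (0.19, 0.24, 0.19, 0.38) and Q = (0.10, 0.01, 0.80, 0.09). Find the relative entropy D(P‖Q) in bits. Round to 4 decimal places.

D(P‖Q) = Σ p·log₂(p/q).
  0.19·log₂(0.19/0.10) = 0.17594
  0.24·log₂(0.24/0.01) = 1.10039
  0.19·log₂(0.19/0.80) = -0.39406
  0.38·log₂(0.38/0.09) = 0.78964
D(P‖Q) = 1.6719 bits.

1.6719 bits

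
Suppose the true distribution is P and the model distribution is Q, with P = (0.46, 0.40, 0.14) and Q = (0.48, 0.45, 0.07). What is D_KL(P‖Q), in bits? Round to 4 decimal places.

D(P‖Q) = Σ p·log₂(p/q).
  0.46·log₂(0.46/0.48) = -0.02824
  0.40·log₂(0.40/0.45) = -0.06797
  0.14·log₂(0.14/0.07) = 0.14000
D(P‖Q) = 0.0438 bits.

0.0438 bits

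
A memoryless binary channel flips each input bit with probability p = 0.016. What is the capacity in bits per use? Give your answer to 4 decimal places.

0.8816 bits

Binary symmetric channel: C = 1 − h₂(ε) where h₂ is the binary entropy function.
h₂(0.016) = −0.016·log₂0.016 − 0.984·log₂0.984 = 0.1184.
C = 1 − 0.1184 = 0.8816 bits per channel use.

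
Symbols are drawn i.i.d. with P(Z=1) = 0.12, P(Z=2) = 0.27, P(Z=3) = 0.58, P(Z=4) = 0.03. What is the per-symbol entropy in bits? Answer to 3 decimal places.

1.485 bits

H(Z) = −Σ p·log₂ p.
  −(0.12)·log₂(0.12) = 0.3671
  −(0.27)·log₂(0.27) = 0.5100
  −(0.58)·log₂(0.58) = 0.4558
  −(0.03)·log₂(0.03) = 0.1518
Sum: 0.3671 + 0.5100 + 0.4558 + 0.1518 = 1.485 bits.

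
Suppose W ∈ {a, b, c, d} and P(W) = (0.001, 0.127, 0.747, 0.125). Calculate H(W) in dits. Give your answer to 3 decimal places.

0.324 dits

H(W) = −Σ p·log₁₀ p.
  −(0.001)·log₁₀(0.001) = 0.0030
  −(0.127)·log₁₀(0.127) = 0.1138
  −(0.747)·log₁₀(0.747) = 0.0946
  −(0.125)·log₁₀(0.125) = 0.1129
Sum: 0.0030 + 0.1138 + 0.0946 + 0.1129 = 0.324 dits.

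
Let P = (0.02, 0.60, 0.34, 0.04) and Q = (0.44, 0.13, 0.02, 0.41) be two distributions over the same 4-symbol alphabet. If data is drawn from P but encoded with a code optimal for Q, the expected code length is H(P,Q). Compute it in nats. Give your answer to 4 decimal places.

2.6063 nats

H(P,Q) = −Σ p·ln q.
  −0.02·ln(0.44) = 0.01642
  −0.60·ln(0.13) = 1.22413
  −0.34·ln(0.02) = 1.33009
  −0.04·ln(0.41) = 0.03566
H(P,Q) = 2.6063 nats.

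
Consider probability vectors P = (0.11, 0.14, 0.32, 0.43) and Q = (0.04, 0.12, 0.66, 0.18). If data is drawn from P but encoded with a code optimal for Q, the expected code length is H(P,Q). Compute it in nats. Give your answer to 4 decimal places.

H(P,Q) = −Σ p·ln q.
  −0.11·ln(0.04) = 0.35408
  −0.14·ln(0.12) = 0.29684
  −0.32·ln(0.66) = 0.13296
  −0.43·ln(0.18) = 0.73736
H(P,Q) = 1.5212 nats.

1.5212 nats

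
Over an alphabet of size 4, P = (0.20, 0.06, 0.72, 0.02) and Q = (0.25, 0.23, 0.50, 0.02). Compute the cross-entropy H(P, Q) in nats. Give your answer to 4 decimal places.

0.9427 nats

H(P,Q) = −Σ p·ln q.
  −0.20·ln(0.25) = 0.27726
  −0.06·ln(0.23) = 0.08818
  −0.72·ln(0.50) = 0.49907
  −0.02·ln(0.02) = 0.07824
H(P,Q) = 0.9427 nats.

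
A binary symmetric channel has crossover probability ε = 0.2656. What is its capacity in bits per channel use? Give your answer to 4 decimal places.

Binary symmetric channel: C = 1 − h₂(ε) where h₂ is the binary entropy function.
h₂(0.2656) = −0.2656·log₂0.2656 − 0.7344·log₂0.7344 = 0.8351.
C = 1 − 0.8351 = 0.1649 bits per channel use.

0.1649 bits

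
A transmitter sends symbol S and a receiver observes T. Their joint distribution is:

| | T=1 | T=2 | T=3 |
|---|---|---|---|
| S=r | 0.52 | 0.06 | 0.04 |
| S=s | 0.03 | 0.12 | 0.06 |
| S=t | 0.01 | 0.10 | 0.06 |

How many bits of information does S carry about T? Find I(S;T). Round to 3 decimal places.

Marginals: p(S) = (0.6200, 0.2100, 0.1700), p(T) = (0.5600, 0.2800, 0.1600).
I(S;T) = Σ p(x,y)·log₂[p(x,y)/(p(x)p(y))].
  (r,1): 0.52·log₂(1.4977) = 0.3030
  (r,2): 0.06·log₂(0.3456) = -0.0920
  (r,3): 0.04·log₂(0.4032) = -0.0524
  (s,1): 0.03·log₂(0.2551) = -0.0591
  (s,2): 0.12·log₂(2.0408) = 0.1235
  (s,3): 0.06·log₂(1.7857) = 0.0502
  (t,1): 0.01·log₂(0.1050) = -0.0325
  (t,2): 0.10·log₂(2.1008) = 0.1071
  (t,3): 0.06·log₂(2.2059) = 0.0685
Sum = 0.416 bits.

0.416 bits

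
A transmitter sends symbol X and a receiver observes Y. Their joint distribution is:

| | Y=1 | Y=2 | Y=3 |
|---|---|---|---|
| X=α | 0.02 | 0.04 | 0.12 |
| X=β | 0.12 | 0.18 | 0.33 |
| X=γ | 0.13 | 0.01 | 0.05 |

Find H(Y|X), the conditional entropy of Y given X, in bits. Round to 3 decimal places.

Chain rule: H(Y|X) = H(X,Y) − H(X).
Marginals: p(X) = (0.1800, 0.6300, 0.1900), p(Y) = (0.2700, 0.2300, 0.5000).
H(X,Y) = 2.6711 bits; H(X) = 1.3205 bits.
H(Y|X) = 2.6711 − 1.3205 = 1.351 bits.

1.351 bits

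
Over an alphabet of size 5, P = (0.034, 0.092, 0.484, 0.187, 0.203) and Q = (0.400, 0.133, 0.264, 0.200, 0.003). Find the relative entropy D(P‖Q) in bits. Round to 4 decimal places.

D(P‖Q) = Σ p·log₂(p/q).
  0.034·log₂(0.034/0.400) = -0.12092
  0.092·log₂(0.092/0.133) = -0.04892
  0.484·log₂(0.484/0.264) = 0.42324
  0.187·log₂(0.187/0.200) = -0.01813
  0.203·log₂(0.203/0.003) = 1.23432
D(P‖Q) = 1.4696 bits.

1.4696 bits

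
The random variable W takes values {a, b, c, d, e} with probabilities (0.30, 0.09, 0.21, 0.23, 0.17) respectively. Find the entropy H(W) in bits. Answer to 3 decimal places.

2.229 bits

H(W) = −Σ p·log₂ p.
  −(0.30)·log₂(0.30) = 0.5211
  −(0.09)·log₂(0.09) = 0.3127
  −(0.21)·log₂(0.21) = 0.4728
  −(0.23)·log₂(0.23) = 0.4877
  −(0.17)·log₂(0.17) = 0.4346
Sum: 0.5211 + 0.3127 + 0.4728 + 0.4877 + 0.4346 = 2.229 bits.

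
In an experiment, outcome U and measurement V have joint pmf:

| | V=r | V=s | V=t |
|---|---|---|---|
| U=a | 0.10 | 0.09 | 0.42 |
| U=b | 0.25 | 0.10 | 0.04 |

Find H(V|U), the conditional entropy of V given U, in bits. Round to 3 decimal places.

Marginals: p(U) = (0.6100, 0.3900), p(V) = (0.3500, 0.1900, 0.4600).
H(V|U) = Σ p(U) · H(V|U=·).
  U=a: p=0.6100, H(V|U=a) = 1.2057
  U=b: p=0.3900, H(V|U=b) = 1.2517
Weighted sum = 1.224 bits.

1.224 bits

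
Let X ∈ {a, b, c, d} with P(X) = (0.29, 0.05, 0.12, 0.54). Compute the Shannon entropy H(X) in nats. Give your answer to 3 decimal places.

1.096 nats

H(X) = −Σ p·ln p.
  −(0.29)·ln(0.29) = 0.3590
  −(0.05)·ln(0.05) = 0.1498
  −(0.12)·ln(0.12) = 0.2544
  −(0.54)·ln(0.54) = 0.3327
Sum: 0.3590 + 0.1498 + 0.2544 + 0.3327 = 1.096 nats.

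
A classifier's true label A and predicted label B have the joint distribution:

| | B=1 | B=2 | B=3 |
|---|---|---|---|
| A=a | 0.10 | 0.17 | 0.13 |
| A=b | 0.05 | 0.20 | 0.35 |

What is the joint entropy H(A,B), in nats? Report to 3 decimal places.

1.636 nats

H(A,B) = −Σ p(x,y)·ln p(x,y) over all 6 cells.
  cell (a,1): −0.10·ln0.10 = 0.2303
  cell (a,2): −0.17·ln0.17 = 0.3012
  cell (a,3): −0.13·ln0.13 = 0.2652
  cell (b,1): −0.05·ln0.05 = 0.1498
  cell (b,2): −0.20·ln0.20 = 0.3219
  cell (b,3): −0.35·ln0.35 = 0.3674
Sum = 1.636 nats.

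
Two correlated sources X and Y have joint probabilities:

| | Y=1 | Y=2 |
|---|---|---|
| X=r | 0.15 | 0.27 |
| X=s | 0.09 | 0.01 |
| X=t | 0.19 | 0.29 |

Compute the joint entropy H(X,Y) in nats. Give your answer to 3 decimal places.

H(X,Y) = −Σ p(x,y)·ln p(x,y) over all 6 cells.
  cell (r,1): −0.15·ln0.15 = 0.2846
  cell (r,2): −0.27·ln0.27 = 0.3535
  cell (s,1): −0.09·ln0.09 = 0.2167
  cell (s,2): −0.01·ln0.01 = 0.0461
  cell (t,1): −0.19·ln0.19 = 0.3155
  cell (t,2): −0.29·ln0.29 = 0.3590
Sum = 1.575 nats.

1.575 nats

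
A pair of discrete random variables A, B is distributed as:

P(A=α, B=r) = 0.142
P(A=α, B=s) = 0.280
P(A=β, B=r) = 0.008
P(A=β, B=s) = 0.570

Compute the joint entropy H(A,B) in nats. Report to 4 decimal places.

0.9926 nats

H(A,B) = −Σ p(x,y)·ln p(x,y) over all 4 cells.
  cell (α,r): −0.142·ln0.142 = 0.27717
  cell (α,s): −0.280·ln0.280 = 0.35643
  cell (β,r): −0.008·ln0.008 = 0.03863
  cell (β,s): −0.570·ln0.570 = 0.32041
Sum = 0.9926 nats.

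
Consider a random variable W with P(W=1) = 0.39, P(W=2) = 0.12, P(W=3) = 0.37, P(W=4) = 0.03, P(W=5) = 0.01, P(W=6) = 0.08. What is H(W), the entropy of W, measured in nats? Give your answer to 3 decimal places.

1.343 nats

H(W) = −Σ p·ln p.
  −(0.39)·ln(0.39) = 0.3672
  −(0.12)·ln(0.12) = 0.2544
  −(0.37)·ln(0.37) = 0.3679
  −(0.03)·ln(0.03) = 0.1052
  −(0.01)·ln(0.01) = 0.0461
  −(0.08)·ln(0.08) = 0.2021
Sum: 0.3672 + 0.2544 + 0.3679 + 0.1052 + 0.0461 + 0.2021 = 1.343 nats.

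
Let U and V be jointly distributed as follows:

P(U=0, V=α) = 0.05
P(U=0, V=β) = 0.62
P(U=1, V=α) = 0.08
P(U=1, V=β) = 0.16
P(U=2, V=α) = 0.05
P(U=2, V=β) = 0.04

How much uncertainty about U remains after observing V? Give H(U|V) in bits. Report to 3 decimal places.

Chain rule: H(U|V) = H(U,V) − H(V).
Marginals: p(U) = (0.6700, 0.2400, 0.0900), p(V) = (0.1800, 0.8200).
H(U,V) = 1.7601 bits; H(V) = 0.6801 bits.
H(U|V) = 1.7601 − 0.6801 = 1.080 bits.

1.080 bits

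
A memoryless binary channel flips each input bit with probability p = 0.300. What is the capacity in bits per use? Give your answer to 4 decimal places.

0.1187 bits

Binary symmetric channel: C = 1 − h₂(ε) where h₂ is the binary entropy function.
h₂(0.300) = −0.300·log₂0.300 − 0.700·log₂0.700 = 0.8813.
C = 1 − 0.8813 = 0.1187 bits per channel use.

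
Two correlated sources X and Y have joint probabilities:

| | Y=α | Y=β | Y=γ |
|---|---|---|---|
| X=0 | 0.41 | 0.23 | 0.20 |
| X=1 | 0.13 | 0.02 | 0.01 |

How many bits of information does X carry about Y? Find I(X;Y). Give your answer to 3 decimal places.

0.046 bits

Marginals: p(X) = (0.8400, 0.1600), p(Y) = (0.5400, 0.2500, 0.2100).
I(X;Y) = H(X) + H(Y) − H(X,Y).
H(X) = 0.6343, H(Y) = 1.4529, H(X,Y) = 2.0414.
I(X;Y) = 0.6343 + 1.4529 − 2.0414 = 0.046 bits.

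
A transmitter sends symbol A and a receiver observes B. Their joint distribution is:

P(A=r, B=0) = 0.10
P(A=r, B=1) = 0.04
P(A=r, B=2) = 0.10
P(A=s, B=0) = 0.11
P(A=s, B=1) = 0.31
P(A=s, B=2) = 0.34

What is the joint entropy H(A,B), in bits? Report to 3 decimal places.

2.253 bits

H(A,B) = −Σ p(x,y)·log₂ p(x,y) over all 6 cells.
  cell (r,0): −0.10·log₂0.10 = 0.3322
  cell (r,1): −0.04·log₂0.04 = 0.1858
  cell (r,2): −0.10·log₂0.10 = 0.3322
  cell (s,0): −0.11·log₂0.11 = 0.3503
  cell (s,1): −0.31·log₂0.31 = 0.5238
  cell (s,2): −0.34·log₂0.34 = 0.5292
Sum = 2.253 bits.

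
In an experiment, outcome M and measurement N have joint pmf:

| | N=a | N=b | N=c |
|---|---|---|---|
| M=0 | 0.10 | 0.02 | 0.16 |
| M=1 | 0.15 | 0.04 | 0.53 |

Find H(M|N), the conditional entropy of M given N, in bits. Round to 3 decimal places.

0.837 bits

Chain rule: H(M|N) = H(M,N) − H(N).
Marginals: p(M) = (0.2800, 0.7200), p(N) = (0.2500, 0.0600, 0.6900).
H(M,N) = 1.9498 bits; H(N) = 1.1129 bits.
H(M|N) = 1.9498 − 1.1129 = 0.837 bits.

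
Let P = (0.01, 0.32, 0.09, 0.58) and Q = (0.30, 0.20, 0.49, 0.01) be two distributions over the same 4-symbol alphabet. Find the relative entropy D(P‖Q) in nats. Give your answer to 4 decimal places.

2.3189 nats

D(P‖Q) = Σ p·ln(p/q).
  0.01·ln(0.01/0.30) = -0.03401
  0.32·ln(0.32/0.20) = 0.15040
  0.09·ln(0.09/0.49) = -0.15251
  0.58·ln(0.58/0.01) = 2.35506
D(P‖Q) = 2.3189 nats.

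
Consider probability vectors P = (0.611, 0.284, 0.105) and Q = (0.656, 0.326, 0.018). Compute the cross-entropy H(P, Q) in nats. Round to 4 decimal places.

0.9977 nats

H(P,Q) = −Σ p·ln q.
  −0.611·ln(0.656) = 0.25759
  −0.284·ln(0.326) = 0.31832
  −0.105·ln(0.018) = 0.42183
H(P,Q) = 0.9977 nats.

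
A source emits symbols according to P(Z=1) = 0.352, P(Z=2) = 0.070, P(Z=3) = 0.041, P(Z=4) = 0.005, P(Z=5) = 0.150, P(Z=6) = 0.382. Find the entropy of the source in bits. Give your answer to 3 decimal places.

1.967 bits

H(Z) = −Σ p·log₂ p.
  −(0.352)·log₂(0.352) = 0.5302
  −(0.070)·log₂(0.070) = 0.2686
  −(0.041)·log₂(0.041) = 0.1889
  −(0.005)·log₂(0.005) = 0.0382
  −(0.150)·log₂(0.150) = 0.4105
  −(0.382)·log₂(0.382) = 0.5304
Sum: 0.5302 + 0.2686 + 0.1889 + 0.0382 + 0.4105 + 0.5304 = 1.967 bits.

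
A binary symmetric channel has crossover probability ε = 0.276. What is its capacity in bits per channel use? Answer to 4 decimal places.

Binary symmetric channel: C = 1 − h₂(ε) where h₂ is the binary entropy function.
h₂(0.276) = −0.276·log₂0.276 − 0.724·log₂0.724 = 0.8499.
C = 1 − 0.8499 = 0.1501 bits per channel use.

0.1501 bits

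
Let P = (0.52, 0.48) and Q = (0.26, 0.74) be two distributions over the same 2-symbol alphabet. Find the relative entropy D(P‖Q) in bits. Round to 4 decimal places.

D(P‖Q) = Σ p·log₂(p/q).
  0.52·log₂(0.52/0.26) = 0.52000
  0.48·log₂(0.48/0.74) = -0.29976
D(P‖Q) = 0.2202 bits.

0.2202 bits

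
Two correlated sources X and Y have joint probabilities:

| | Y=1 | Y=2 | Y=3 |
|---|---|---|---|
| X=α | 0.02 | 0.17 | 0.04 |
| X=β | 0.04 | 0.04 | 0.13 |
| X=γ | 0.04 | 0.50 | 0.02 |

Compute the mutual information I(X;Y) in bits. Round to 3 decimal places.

0.281 bits

Marginals: p(X) = (0.2300, 0.2100, 0.5600), p(Y) = (0.1000, 0.7100, 0.1900).
I(X;Y) = H(X) + H(Y) − H(X,Y).
H(X) = 1.4289, H(Y) = 1.1382, H(X,Y) = 2.2860.
I(X;Y) = 1.4289 + 1.1382 − 2.2860 = 0.281 bits.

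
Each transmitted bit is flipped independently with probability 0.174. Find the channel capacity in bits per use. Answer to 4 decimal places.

Binary symmetric channel: C = 1 − h₂(ε) where h₂ is the binary entropy function.
h₂(0.174) = −0.174·log₂0.174 − 0.826·log₂0.826 = 0.6668.
C = 1 − 0.6668 = 0.3332 bits per channel use.

0.3332 bits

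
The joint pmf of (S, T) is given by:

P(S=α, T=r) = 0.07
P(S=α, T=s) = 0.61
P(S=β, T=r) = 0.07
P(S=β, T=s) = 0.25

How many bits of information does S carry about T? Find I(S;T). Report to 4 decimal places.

Marginals: p(S) = (0.6800, 0.3200), p(T) = (0.1400, 0.8600).
I(S;T) = Σ p(x,y)·log₂[p(x,y)/(p(x)p(y))].
  (α,r): 0.07·log₂(0.7353) = -0.03105
  (α,s): 0.61·log₂(1.0431) = 0.03713
  (β,r): 0.07·log₂(1.5625) = 0.04507
  (β,s): 0.25·log₂(0.9084) = -0.03464
Sum = 0.0165 bits.

0.0165 bits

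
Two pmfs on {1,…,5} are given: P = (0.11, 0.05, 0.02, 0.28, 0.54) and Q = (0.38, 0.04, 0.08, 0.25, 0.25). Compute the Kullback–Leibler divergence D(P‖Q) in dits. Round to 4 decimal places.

D(P‖Q) = Σ p·log₁₀(p/q).
  0.11·log₁₀(0.11/0.38) = -0.05922
  0.05·log₁₀(0.05/0.04) = 0.00485
  0.02·log₁₀(0.02/0.08) = -0.01204
  0.28·log₁₀(0.28/0.25) = 0.01378
  0.54·log₁₀(0.54/0.25) = 0.18061
D(P‖Q) = 0.1280 dits.

0.1280 dits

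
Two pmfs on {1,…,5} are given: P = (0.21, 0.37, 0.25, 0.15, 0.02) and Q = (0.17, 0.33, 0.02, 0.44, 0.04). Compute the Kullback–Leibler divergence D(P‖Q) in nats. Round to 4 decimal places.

D(P‖Q) = Σ p·ln(p/q).
  0.21·ln(0.21/0.17) = 0.04437
  0.37·ln(0.37/0.33) = 0.04233
  0.25·ln(0.25/0.02) = 0.63143
  0.15·ln(0.15/0.44) = -0.16142
  0.02·ln(0.02/0.04) = -0.01386
D(P‖Q) = 0.5429 nats.

0.5429 nats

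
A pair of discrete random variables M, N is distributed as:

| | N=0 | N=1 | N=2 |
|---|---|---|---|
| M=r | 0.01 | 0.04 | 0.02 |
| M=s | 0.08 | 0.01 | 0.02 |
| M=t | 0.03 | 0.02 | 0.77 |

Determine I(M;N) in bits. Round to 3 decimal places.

Marginals: p(M) = (0.0700, 0.1100, 0.8200), p(N) = (0.1200, 0.0700, 0.8100).
I(M;N) = Σ p(x,y)·log₂[p(x,y)/(p(x)p(y))].
  (r,0): 0.01·log₂(1.1905) = 0.0025
  (r,1): 0.04·log₂(8.1633) = 0.1212
  (r,2): 0.02·log₂(0.3527) = -0.0301
  (s,0): 0.08·log₂(6.0606) = 0.2080
  (s,1): 0.01·log₂(1.2987) = 0.0038
  (s,2): 0.02·log₂(0.2245) = -0.0431
  (t,0): 0.03·log₂(0.3049) = -0.0514
  (t,1): 0.02·log₂(0.3484) = -0.0304
  (t,2): 0.77·log₂(1.1593) = 0.1642
Sum = 0.345 bits.

0.345 bits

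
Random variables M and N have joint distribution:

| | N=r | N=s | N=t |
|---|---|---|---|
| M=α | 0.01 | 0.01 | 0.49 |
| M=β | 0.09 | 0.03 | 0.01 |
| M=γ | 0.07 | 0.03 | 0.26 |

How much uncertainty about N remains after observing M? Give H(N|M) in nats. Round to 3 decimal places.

0.475 nats

Marginals: p(M) = (0.5100, 0.1300, 0.3600), p(N) = (0.1700, 0.0700, 0.7600).
H(N|M) = Σ p(M) · H(N|M=·).
  M=α: p=0.5100, H(N|M=α) = 0.1926
  M=β: p=0.1300, H(N|M=β) = 0.7903
  M=γ: p=0.3600, H(N|M=γ) = 0.7605
Weighted sum = 0.475 nats.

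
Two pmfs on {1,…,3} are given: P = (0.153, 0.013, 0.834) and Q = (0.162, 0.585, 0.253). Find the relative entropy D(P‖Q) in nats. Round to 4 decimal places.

D(P‖Q) = Σ p·ln(p/q).
  0.153·ln(0.153/0.162) = -0.00875
  0.013·ln(0.013/0.585) = -0.04949
  0.834·ln(0.834/0.253) = 0.99483
D(P‖Q) = 0.9366 nats.

0.9366 nats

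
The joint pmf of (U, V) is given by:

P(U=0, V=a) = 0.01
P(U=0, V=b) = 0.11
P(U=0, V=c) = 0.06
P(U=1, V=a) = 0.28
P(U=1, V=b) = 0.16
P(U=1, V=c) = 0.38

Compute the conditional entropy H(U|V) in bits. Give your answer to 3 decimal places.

Chain rule: H(U|V) = H(U,V) − H(V).
Marginals: p(U) = (0.1800, 0.8200), p(V) = (0.2900, 0.2700, 0.4400).
H(U,V) = 2.1279 bits; H(V) = 1.5491 bits.
H(U|V) = 2.1279 − 1.5491 = 0.579 bits.

0.579 bits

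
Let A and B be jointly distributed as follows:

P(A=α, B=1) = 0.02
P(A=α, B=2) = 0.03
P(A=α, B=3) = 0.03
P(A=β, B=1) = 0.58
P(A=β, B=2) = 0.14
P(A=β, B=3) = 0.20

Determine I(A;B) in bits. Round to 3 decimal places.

0.033 bits

Marginals: p(A) = (0.0800, 0.9200), p(B) = (0.6000, 0.1700, 0.2300).
I(A;B) = Σ p(x,y)·log₂[p(x,y)/(p(x)p(y))].
  (α,1): 0.02·log₂(0.4167) = -0.0253
  (α,2): 0.03·log₂(2.2059) = 0.0342
  (α,3): 0.03·log₂(1.6304) = 0.0212
  (β,1): 0.58·log₂(1.0507) = 0.0414
  (β,2): 0.14·log₂(0.8951) = -0.0224
  (β,3): 0.20·log₂(0.9452) = -0.0163
Sum = 0.033 bits.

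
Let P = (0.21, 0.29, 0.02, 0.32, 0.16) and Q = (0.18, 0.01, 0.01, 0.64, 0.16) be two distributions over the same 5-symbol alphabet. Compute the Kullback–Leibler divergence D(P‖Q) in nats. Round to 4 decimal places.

0.8009 nats

D(P‖Q) = Σ p·ln(p/q).
  0.21·ln(0.21/0.18) = 0.03237
  0.29·ln(0.29/0.01) = 0.97652
  0.02·ln(0.02/0.01) = 0.01386
  0.32·ln(0.32/0.64) = -0.22181
  0.16·ln(0.16/0.16) = 0.00000
D(P‖Q) = 0.8009 nats.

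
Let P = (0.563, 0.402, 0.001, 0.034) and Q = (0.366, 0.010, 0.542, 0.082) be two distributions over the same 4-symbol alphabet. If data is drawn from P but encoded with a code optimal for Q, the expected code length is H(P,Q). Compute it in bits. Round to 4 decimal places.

H(P,Q) = −Σ p·log₂ q.
  −0.563·log₂(0.366) = 0.81640
  −0.402·log₂(0.010) = 2.67083
  −0.001·log₂(0.542) = 0.00088
  −0.034·log₂(0.082) = 0.12268
H(P,Q) = 3.6108 bits.

3.6108 bits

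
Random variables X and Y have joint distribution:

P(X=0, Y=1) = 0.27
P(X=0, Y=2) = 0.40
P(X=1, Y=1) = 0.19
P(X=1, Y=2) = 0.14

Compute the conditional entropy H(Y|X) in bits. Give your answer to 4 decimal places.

Marginals: p(X) = (0.6700, 0.3300), p(Y) = (0.4600, 0.5400).
H(Y|X) = Σ p(X) · H(Y|X=·).
  X=0: p=0.6700, H(Y|X=0) = 0.9727
  X=1: p=0.3300, H(Y|X=1) = 0.9834
Weighted sum = 0.9762 bits.

0.9762 bits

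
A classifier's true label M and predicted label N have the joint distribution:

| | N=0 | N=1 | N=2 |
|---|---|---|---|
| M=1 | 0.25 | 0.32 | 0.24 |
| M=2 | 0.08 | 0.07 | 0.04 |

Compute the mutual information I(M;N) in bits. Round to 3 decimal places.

0.007 bits

Marginals: p(M) = (0.8100, 0.1900), p(N) = (0.3300, 0.3900, 0.2800).
I(M;N) = Σ p(x,y)·log₂[p(x,y)/(p(x)p(y))].
  (1,0): 0.25·log₂(0.9353) = -0.0241
  (1,1): 0.32·log₂(1.0130) = 0.0060
  (1,2): 0.24·log₂(1.0582) = 0.0196
  (2,0): 0.08·log₂(1.2759) = 0.0281
  (2,1): 0.07·log₂(0.9447) = -0.0057
  (2,2): 0.04·log₂(0.7519) = -0.0165
Sum = 0.007 bits.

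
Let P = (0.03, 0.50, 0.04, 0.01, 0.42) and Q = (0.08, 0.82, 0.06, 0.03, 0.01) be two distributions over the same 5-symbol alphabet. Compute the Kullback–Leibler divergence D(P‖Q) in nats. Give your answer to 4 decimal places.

1.2658 nats

D(P‖Q) = Σ p·ln(p/q).
  0.03·ln(0.03/0.08) = -0.02942
  0.50·ln(0.50/0.82) = -0.24735
  0.04·ln(0.04/0.06) = -0.01622
  0.01·ln(0.01/0.03) = -0.01099
  0.42·ln(0.42/0.01) = 1.56982
D(P‖Q) = 1.2658 nats.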